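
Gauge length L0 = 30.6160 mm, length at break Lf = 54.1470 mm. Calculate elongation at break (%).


Formula: Elongation = (Lf - L0) / L0 * 100
Substituting: Elongation = (54.1470 - 30.6160) / 30.6160 * 100
Result: 76.8585 %


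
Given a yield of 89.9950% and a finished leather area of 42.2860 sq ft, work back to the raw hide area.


Formula: raw = finished * 100 / yield
Substituting: raw = 42.2860 * 100 / 89.9950
Result: 46.9871 sq ft


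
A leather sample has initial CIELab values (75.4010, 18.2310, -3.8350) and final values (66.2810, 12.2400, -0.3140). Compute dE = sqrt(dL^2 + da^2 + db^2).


dL = -9.1200, da = -5.9910, db = 3.5210
dE = sqrt((-9.1200)^2 + (-5.9910)^2 + 3.5210^2) = 11.4658


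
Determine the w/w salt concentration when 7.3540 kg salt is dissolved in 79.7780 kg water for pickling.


Formula: Conc = salt / (water + salt) * 100
Substituting: Conc = 7.3540 / (79.7780 + 7.3540) * 100
Result: 8.4401 %


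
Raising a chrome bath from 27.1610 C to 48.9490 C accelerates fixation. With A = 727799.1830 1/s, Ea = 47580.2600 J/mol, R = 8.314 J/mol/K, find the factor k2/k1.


T1 = 27.1610 + 273.15 = 300.3110 K; T2 = 48.9490 + 273.15 = 322.0990 K
k1 = A * exp(-Ea/(R*T1)) = 727799.1830 * exp(-47580.2600/(8.314*300.3110)) = 0.0038533 1/s
k2 = A * exp(-Ea/(R*T2)) = 727799.1830 * exp(-47580.2600/(8.314*322.0990)) = 0.0139851 1/s
k2/k1 = 0.0139851 / 0.0038533 = 3.6294


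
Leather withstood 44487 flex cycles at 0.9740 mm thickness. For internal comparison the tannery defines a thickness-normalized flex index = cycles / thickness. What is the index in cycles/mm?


Formula: Index = cycles / thickness
Substituting: Index = 44487 / 0.9740
Result: 45674.5380 cycles/mm


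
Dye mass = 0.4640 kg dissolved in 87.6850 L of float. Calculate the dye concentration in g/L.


Formula: Conc = dye_mass(kg) / volume(L) * 1000
Substituting: Conc = 0.4640 / 87.6850 * 1000
Result: 5.2917 g/L


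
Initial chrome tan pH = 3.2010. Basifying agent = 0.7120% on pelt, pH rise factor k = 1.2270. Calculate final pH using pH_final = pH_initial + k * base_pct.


Formula: pH_final = pH_initial + k * base_pct
Substituting: pH_final = 3.2010 + 1.2270 * 0.7120
Result: 4.0746


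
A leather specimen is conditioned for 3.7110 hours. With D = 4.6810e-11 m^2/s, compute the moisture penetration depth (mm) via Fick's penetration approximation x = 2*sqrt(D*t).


t = 3.7110 hr * 3600 = 13359.6000 s
D * t = 4.6810e-11 * 13359.6000 = 6.2536e-07
x = 2 * sqrt(D*t) = 2 * sqrt(6.2536e-07) = 0.0015816 m = 1.5816 mm


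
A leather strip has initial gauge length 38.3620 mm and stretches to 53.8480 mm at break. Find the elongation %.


Formula: Elongation = (Lf - L0) / L0 * 100
Substituting: Elongation = (53.8480 - 38.3620) / 38.3620 * 100
Result: 40.3681 %


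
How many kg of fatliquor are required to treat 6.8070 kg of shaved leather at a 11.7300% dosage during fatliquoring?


Formula: Fat = substrate * pct / 100
Substituting: Fat = 6.8070 * 11.7300 / 100
Result: 0.7985 kg


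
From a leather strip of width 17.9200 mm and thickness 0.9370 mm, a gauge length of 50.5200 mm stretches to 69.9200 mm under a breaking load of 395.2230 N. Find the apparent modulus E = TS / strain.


TS = F / (w * t) = 395.2230 / (17.9200 * 0.9370) = 23.5377 N/mm^2
strain = (Lf - L0) / L0 = (69.9200 - 50.5200) / 50.5200 = 0.3840
E = TS / strain = 23.5377 / 0.3840 = 61.2952 N/mm^2


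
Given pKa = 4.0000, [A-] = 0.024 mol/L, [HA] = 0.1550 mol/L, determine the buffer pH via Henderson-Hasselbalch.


ratio = [A-] / [HA] = 0.024 / 0.1550 = 0.1548
log10(ratio) = -0.8101
pH = pKa + log10(ratio) = 4.0000 - 0.8101 = 3.1899


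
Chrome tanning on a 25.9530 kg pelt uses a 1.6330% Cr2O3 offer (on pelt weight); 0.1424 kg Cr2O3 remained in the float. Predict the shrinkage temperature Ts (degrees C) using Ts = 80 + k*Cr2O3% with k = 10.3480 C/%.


Offered = pelt * offer_pct / 100 = 25.9530 * 1.6330 / 100 = 0.4238 kg
Uptake = offered - residual = 0.4238 - 0.1424 = 0.2814 kg
Cr2O3% on pelt = uptake / pelt * 100 = 0.2814 / 25.9530 * 100 = 1.0843 %
Ts = 80 + k * Cr2O3% = 80 + 10.3480 * 1.0843 = 91.2205 C


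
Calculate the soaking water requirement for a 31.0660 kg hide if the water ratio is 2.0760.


Formula: Water = hide_weight * ratio
Substituting: Water = 31.0660 * 2.0760
Result: 64.4930 kg


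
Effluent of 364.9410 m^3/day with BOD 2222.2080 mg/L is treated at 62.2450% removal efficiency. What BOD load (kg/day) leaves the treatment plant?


Load_in = volume * conc / 1000 = 364.9410 * 2222.2080 / 1000 = 810.9748 kg/day
Removed = Load_in * eff / 100 = 810.9748 * 62.2450 / 100 = 504.7913 kg/day
Load_out = Load_in - Removed = 810.9748 - 504.7913 = 306.1835 kg/day


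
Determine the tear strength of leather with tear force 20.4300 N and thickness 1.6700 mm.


Formula: Tear strength = force / thickness
Substituting: Tear strength = 20.4300 / 1.6700
Result: 12.2335 N/mm


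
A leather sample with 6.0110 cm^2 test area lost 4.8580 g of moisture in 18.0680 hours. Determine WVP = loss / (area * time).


Formula: WVP = loss / (area * time)
Substituting: WVP = 4.8580 / (6.0110 * 18.0680)
Result: 0.0447302 g/(cm^2*hr)


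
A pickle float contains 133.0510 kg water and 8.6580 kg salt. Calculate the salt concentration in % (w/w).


Formula: Conc = salt / (water + salt) * 100
Substituting: Conc = 8.6580 / (133.0510 + 8.6580) * 100
Result: 6.1097 %


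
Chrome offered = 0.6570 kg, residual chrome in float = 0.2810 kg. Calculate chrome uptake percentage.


Formula: Uptake = (offered - residual) / offered * 100
Substituting: Uptake = (0.6570 - 0.2810) / 0.6570 * 100
Result: 57.2298 %


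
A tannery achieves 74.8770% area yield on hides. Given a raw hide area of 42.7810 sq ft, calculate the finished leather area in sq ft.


Formula: finished = raw * yield / 100
Substituting: finished = 42.7810 * 74.8770 / 100
Result: 32.0331 sq ft


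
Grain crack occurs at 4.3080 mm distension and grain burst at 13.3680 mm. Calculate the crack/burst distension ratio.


Formula: Ratio = crack / burst
Substituting: Ratio = 4.3080 / 13.3680
Result: 0.3223


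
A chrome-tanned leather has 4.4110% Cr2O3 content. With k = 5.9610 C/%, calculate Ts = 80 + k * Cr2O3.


Formula: Ts = 80 + k * Cr2O3
Substituting: Ts = 80 + 5.9610 * 4.4110
Result: 106.2940 C


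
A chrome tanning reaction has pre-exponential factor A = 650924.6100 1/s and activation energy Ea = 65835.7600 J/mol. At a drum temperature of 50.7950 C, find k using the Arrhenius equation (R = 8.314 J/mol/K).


T_K = T_C + 273.15 = 50.7950 + 273.15 = 323.9450 K
exponent = -Ea / (R * T_K) = -65835.7600 / (8.314 * 323.9450) = -24.4445
k = A * exp(exponent) = 650924.6100 * exp(-24.4445) = 1.5756e-05 1/s


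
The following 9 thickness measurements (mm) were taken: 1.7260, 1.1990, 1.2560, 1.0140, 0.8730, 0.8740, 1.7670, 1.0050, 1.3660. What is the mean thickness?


Formula: Average = sum / n
Substituting: Average = 11.0800 / 9
Result: 1.2311 mm


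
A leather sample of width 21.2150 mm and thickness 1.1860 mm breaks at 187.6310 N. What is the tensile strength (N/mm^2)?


Formula: TS = force / (width * thickness)
Substituting: TS = 187.6310 / (21.2150 * 1.1860)
Result: 7.4572 N/mm^2


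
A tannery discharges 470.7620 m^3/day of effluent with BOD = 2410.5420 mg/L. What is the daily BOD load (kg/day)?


Formula: BOD_load = volume * conc / 1000
Substituting: BOD_load = 470.7620 * 2410.5420 / 1000
Result: 1134.7916 kg/day


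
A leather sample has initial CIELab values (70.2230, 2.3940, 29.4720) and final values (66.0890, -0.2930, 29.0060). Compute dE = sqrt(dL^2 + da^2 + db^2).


dL = -4.1340, da = -2.6870, db = -0.4660
dE = sqrt((-4.1340)^2 + (-2.6870)^2 + (-0.4660)^2) = 4.9525


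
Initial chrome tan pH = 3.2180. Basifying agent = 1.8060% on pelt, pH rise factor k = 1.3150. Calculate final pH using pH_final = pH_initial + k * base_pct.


Formula: pH_final = pH_initial + k * base_pct
Substituting: pH_final = 3.2180 + 1.3150 * 1.8060
Result: 5.5929


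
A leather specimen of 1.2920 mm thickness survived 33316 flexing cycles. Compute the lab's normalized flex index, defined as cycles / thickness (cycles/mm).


Formula: Index = cycles / thickness
Substituting: Index = 33316 / 1.2920
Result: 25786.3777 cycles/mm


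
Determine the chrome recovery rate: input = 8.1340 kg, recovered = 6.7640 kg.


Formula: Recovery = recovered / input * 100
Substituting: Recovery = 6.7640 / 8.1340 * 100
Result: 83.1571 %


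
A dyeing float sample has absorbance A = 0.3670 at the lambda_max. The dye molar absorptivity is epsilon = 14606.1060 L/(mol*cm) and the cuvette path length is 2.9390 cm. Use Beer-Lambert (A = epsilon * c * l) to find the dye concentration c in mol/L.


Formula: c = A / (epsilon * l)
Substituting: c = 0.3670 / (14606.1060 * 2.9390)
Result: 8.5493e-06 mol/L


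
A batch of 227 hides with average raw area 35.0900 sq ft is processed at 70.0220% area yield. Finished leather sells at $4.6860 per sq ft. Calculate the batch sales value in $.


Raw_total = N * avg_area = 227 * 35.0900 = 7965.4300 sq ft
Finished = Raw_total * yield / 100 = 7965.4300 * 70.0220 / 100 = 5577.5534 sq ft
Value = Finished * price = 5577.5534 * 4.6860 = 26136.4152 $


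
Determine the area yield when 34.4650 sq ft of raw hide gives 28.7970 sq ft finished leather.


Formula: Yield = finished / raw * 100
Substituting: Yield = 28.7970 / 34.4650 * 100
Result: 83.5543 %


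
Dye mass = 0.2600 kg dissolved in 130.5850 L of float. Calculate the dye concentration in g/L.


Formula: Conc = dye_mass(kg) / volume(L) * 1000
Substituting: Conc = 0.2600 / 130.5850 * 1000
Result: 1.9910 g/L


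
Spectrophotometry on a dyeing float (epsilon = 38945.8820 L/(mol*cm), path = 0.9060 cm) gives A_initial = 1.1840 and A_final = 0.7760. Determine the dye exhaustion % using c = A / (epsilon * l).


c_initial = A_i / (epsilon * l) = 1.1840 / (38945.8820 * 0.9060) = 3.3555e-05 mol/L
c_final = A_f / (epsilon * l) = 0.7760 / (38945.8820 * 0.9060) = 2.1992e-05 mol/L
Exhaustion = (c_initial - c_final) / c_initial * 100 = (3.3555e-05 - 2.1992e-05) / 3.3555e-05 * 100 = 34.4595 %


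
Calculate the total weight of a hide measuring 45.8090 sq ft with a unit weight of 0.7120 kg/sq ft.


Formula: Weight = area * weight_per_sqft
Substituting: Weight = 45.8090 * 0.7120
Result: 32.6160 kg


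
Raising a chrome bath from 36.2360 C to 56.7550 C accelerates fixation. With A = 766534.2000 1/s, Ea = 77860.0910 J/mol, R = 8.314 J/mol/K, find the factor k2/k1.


T1 = 36.2360 + 273.15 = 309.3860 K; T2 = 56.7550 + 273.15 = 329.9050 K
k1 = A * exp(-Ea/(R*T1)) = 766534.2000 * exp(-77860.0910/(8.314*309.3860)) = 5.4788e-08 1/s
k2 = A * exp(-Ea/(R*T2)) = 766534.2000 * exp(-77860.0910/(8.314*329.9050)) = 3.6001e-07 1/s
k2/k1 = 3.6001e-07 / 5.4788e-08 = 6.5709


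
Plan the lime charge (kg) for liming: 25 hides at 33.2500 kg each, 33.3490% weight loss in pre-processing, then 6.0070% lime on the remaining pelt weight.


Total_raw = N * avg_wt = 25 * 33.2500 = 831.2500 kg
Substrate = Total_raw * (1 - loss/100) = 831.2500 * (1 - 33.3490/100) = 554.0364 kg
Lime = Substrate * pct / 100 = 554.0364 * 6.0070 / 100 = 33.2810 kg


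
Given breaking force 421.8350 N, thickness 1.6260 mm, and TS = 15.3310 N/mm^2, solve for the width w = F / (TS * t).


Formula: w = F / (TS * t)
Substituting: w = 421.8350 / (15.3310 * 1.6260)
Result: 16.9220 mm


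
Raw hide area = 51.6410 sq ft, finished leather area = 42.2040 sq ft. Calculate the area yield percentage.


Formula: Yield = finished / raw * 100
Substituting: Yield = 42.2040 / 51.6410 * 100
Result: 81.7258 %


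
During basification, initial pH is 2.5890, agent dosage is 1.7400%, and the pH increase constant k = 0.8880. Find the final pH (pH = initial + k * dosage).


Formula: pH_final = pH_initial + k * base_pct
Substituting: pH_final = 2.5890 + 0.8880 * 1.7400
Result: 4.1341


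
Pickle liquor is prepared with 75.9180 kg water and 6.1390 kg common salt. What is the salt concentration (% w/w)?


Formula: Conc = salt / (water + salt) * 100
Substituting: Conc = 6.1390 / (75.9180 + 6.1390) * 100
Result: 7.4814 %


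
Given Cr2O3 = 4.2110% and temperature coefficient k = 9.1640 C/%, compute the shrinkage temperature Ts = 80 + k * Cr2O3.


Formula: Ts = 80 + k * Cr2O3
Substituting: Ts = 80 + 9.1640 * 4.2110
Result: 118.5896 C


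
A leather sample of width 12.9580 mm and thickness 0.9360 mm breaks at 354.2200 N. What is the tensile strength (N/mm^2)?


Formula: TS = force / (width * thickness)
Substituting: TS = 354.2200 / (12.9580 * 0.9360)
Result: 29.2051 N/mm^2


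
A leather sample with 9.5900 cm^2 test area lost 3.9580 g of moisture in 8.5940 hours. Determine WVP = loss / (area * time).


Formula: WVP = loss / (area * time)
Substituting: WVP = 3.9580 / (9.5900 * 8.5940)
Result: 0.0480244 g/(cm^2*hr)


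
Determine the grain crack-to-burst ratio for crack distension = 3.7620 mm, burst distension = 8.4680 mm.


Formula: Ratio = crack / burst
Substituting: Ratio = 3.7620 / 8.4680
Result: 0.4443


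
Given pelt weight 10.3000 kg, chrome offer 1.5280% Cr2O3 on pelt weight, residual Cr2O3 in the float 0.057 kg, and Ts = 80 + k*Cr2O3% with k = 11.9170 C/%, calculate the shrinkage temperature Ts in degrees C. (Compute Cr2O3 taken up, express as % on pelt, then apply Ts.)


Offered = pelt * offer_pct / 100 = 10.3000 * 1.5280 / 100 = 0.1574 kg
Uptake = offered - residual = 0.1574 - 0.057 = 0.1004 kg
Cr2O3% on pelt = uptake / pelt * 100 = 0.1004 / 10.3000 * 100 = 0.9746 %
Ts = 80 + k * Cr2O3% = 80 + 11.9170 * 0.9746 = 91.6143 C


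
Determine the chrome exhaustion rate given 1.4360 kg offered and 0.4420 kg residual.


Formula: Uptake = (offered - residual) / offered * 100
Substituting: Uptake = (1.4360 - 0.4420) / 1.4360 * 100
Result: 69.2201 %


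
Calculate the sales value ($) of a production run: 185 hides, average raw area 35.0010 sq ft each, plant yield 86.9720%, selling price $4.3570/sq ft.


Raw_total = N * avg_area = 185 * 35.0010 = 6475.1850 sq ft
Finished = Raw_total * yield / 100 = 6475.1850 * 86.9720 / 100 = 5631.5979 sq ft
Value = Finished * price = 5631.5979 * 4.3570 = 24536.8720 $


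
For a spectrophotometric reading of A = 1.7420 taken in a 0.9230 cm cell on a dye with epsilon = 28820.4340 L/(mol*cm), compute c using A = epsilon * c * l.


Formula: c = A / (epsilon * l)
Substituting: c = 1.7420 / (28820.4340 * 0.9230)
Result: 6.5486e-05 mol/L


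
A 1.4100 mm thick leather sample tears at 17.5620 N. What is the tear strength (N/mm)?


Formula: Tear strength = force / thickness
Substituting: Tear strength = 17.5620 / 1.4100
Result: 12.4553 N/mm


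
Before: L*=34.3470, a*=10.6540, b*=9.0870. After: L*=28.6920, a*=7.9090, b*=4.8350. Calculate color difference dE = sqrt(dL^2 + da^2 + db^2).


dL = -5.6550, da = -2.7450, db = -4.2520
dE = sqrt((-5.6550)^2 + (-2.7450)^2 + (-4.2520)^2) = 7.5890


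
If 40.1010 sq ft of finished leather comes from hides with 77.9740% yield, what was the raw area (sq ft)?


Formula: raw = finished * 100 / yield
Substituting: raw = 40.1010 * 100 / 77.9740
Result: 51.4287 sq ft


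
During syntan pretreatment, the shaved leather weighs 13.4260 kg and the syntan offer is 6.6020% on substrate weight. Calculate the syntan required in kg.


Formula: Syntan = substrate * pct / 100
Substituting: Syntan = 13.4260 * 6.6020 / 100
Result: 0.8864 kg


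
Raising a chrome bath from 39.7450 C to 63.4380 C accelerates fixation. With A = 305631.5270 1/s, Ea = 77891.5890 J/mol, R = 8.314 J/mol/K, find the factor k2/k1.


T1 = 39.7450 + 273.15 = 312.8950 K; T2 = 63.4380 + 273.15 = 336.5880 K
k1 = A * exp(-Ea/(R*T1)) = 305631.5270 * exp(-77891.5890/(8.314*312.8950)) = 3.0305e-08 1/s
k2 = A * exp(-Ea/(R*T2)) = 305631.5270 * exp(-77891.5890/(8.314*336.5880)) = 2.4939e-07 1/s
k2/k1 = 2.4939e-07 / 3.0305e-08 = 8.2291


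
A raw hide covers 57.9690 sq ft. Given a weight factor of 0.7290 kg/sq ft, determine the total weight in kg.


Formula: Weight = area * weight_per_sqft
Substituting: Weight = 57.9690 * 0.7290
Result: 42.2594 kg


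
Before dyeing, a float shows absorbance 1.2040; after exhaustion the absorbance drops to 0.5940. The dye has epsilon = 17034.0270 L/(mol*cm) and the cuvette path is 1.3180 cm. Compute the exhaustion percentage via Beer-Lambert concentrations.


c_initial = A_i / (epsilon * l) = 1.2040 / (17034.0270 * 1.3180) = 5.3628e-05 mol/L
c_final = A_f / (epsilon * l) = 0.5940 / (17034.0270 * 1.3180) = 2.6458e-05 mol/L
Exhaustion = (c_initial - c_final) / c_initial * 100 = (5.3628e-05 - 2.6458e-05) / 5.3628e-05 * 100 = 50.6645 %


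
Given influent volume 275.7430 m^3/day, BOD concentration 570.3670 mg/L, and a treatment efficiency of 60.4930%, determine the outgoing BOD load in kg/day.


Load_in = volume * conc / 1000 = 275.7430 * 570.3670 / 1000 = 157.2747 kg/day
Removed = Load_in * eff / 100 = 157.2747 * 60.4930 / 100 = 95.1402 kg/day
Load_out = Load_in - Removed = 157.2747 - 95.1402 = 62.1345 kg/day


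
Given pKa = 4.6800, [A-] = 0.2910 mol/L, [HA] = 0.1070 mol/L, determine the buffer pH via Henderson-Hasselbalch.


ratio = [A-] / [HA] = 0.2910 / 0.1070 = 2.7196
log10(ratio) = 0.4345
pH = pKa + log10(ratio) = 4.6800 + 0.4345 = 5.1145


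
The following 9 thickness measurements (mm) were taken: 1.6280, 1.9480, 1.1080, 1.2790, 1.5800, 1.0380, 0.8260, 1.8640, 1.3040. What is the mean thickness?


Formula: Average = sum / n
Substituting: Average = 12.5750 / 9
Result: 1.3972 mm


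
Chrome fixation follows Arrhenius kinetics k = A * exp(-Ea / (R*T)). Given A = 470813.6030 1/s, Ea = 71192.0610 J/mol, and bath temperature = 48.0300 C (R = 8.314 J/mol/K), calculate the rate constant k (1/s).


T_K = T_C + 273.15 = 48.0300 + 273.15 = 321.1800 K
exponent = -Ea / (R * T_K) = -71192.0610 / (8.314 * 321.1800) = -26.6608
k = A * exp(exponent) = 470813.6030 * exp(-26.6608) = 1.2423e-06 1/s


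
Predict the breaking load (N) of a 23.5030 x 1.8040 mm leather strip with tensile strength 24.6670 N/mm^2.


Formula: F = TS * w * t
Substituting: F = 24.6670 * 23.5030 * 1.8040
Result: 1045.8663 N


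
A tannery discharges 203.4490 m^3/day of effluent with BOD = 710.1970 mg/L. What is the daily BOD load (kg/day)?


Formula: BOD_load = volume * conc / 1000
Substituting: BOD_load = 203.4490 * 710.1970 / 1000
Result: 144.4889 kg/day


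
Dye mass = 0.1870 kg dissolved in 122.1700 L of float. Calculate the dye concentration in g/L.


Formula: Conc = dye_mass(kg) / volume(L) * 1000
Substituting: Conc = 0.1870 / 122.1700 * 1000
Result: 1.5307 g/L


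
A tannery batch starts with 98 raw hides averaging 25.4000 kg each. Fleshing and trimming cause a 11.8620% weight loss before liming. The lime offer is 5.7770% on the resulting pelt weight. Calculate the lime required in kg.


Total_raw = N * avg_wt = 98 * 25.4000 = 2489.2000 kg
Substrate = Total_raw * (1 - loss/100) = 2489.2000 * (1 - 11.8620/100) = 2193.9311 kg
Lime = Substrate * pct / 100 = 2193.9311 * 5.7770 / 100 = 126.7434 kg


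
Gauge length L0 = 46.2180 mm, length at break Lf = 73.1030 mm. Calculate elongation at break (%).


Formula: Elongation = (Lf - L0) / L0 * 100
Substituting: Elongation = (73.1030 - 46.2180) / 46.2180 * 100
Result: 58.1700 %


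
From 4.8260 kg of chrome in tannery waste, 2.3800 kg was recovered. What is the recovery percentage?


Formula: Recovery = recovered / input * 100
Substituting: Recovery = 2.3800 / 4.8260 * 100
Result: 49.3162 %


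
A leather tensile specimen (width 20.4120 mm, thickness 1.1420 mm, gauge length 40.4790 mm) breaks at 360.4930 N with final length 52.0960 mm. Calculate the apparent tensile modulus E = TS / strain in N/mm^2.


TS = F / (w * t) = 360.4930 / (20.4120 * 1.1420) = 15.4648 N/mm^2
strain = (Lf - L0) / L0 = (52.0960 - 40.4790) / 40.4790 = 0.2870
E = TS / strain = 15.4648 / 0.2870 = 53.8866 N/mm^2


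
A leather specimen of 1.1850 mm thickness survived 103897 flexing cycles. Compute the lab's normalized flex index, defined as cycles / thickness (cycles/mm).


Formula: Index = cycles / thickness
Substituting: Index = 103897 / 1.1850
Result: 87676.7932 cycles/mm


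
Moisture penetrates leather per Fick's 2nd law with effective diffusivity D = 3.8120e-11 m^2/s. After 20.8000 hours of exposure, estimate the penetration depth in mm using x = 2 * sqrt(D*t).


t = 20.8000 hr * 3600 = 74880.0000 s
D * t = 3.8120e-11 * 74880.0000 = 2.8544e-06
x = 2 * sqrt(D*t) = 2 * sqrt(2.8544e-06) = 0.00337901 m = 3.3790 mm


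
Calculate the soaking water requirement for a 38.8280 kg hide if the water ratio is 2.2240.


Formula: Water = hide_weight * ratio
Substituting: Water = 38.8280 * 2.2240
Result: 86.3535 kg


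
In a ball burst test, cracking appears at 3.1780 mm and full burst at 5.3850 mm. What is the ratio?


Formula: Ratio = crack / burst
Substituting: Ratio = 3.1780 / 5.3850
Result: 0.5902


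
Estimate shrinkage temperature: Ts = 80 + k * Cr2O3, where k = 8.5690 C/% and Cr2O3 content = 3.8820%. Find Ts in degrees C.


Formula: Ts = 80 + k * Cr2O3
Substituting: Ts = 80 + 8.5690 * 3.8820
Result: 113.2649 C


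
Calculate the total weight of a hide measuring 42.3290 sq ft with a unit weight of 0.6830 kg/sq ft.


Formula: Weight = area * weight_per_sqft
Substituting: Weight = 42.3290 * 0.6830
Result: 28.9107 kg


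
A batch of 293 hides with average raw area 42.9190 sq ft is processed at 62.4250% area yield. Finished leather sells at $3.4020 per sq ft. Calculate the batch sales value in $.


Raw_total = N * avg_area = 293 * 42.9190 = 12575.2670 sq ft
Finished = Raw_total * yield / 100 = 12575.2670 * 62.4250 / 100 = 7850.1104 sq ft
Value = Finished * price = 7850.1104 * 3.4020 = 26706.0757 $


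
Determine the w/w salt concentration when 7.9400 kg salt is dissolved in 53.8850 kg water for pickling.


Formula: Conc = salt / (water + salt) * 100
Substituting: Conc = 7.9400 / (53.8850 + 7.9400) * 100
Result: 12.8427 %


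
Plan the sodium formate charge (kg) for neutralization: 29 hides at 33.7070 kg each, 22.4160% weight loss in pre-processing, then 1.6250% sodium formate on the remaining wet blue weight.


Total_raw = N * avg_wt = 29 * 33.7070 = 977.5030 kg
Substrate = Total_raw * (1 - loss/100) = 977.5030 * (1 - 22.4160/100) = 758.3859 kg
Neutralizer = Substrate * pct / 100 = 758.3859 * 1.6250 / 100 = 12.3238 kg


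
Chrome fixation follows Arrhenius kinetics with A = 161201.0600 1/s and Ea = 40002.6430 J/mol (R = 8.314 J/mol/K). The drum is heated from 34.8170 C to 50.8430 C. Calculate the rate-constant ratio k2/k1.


T1 = 34.8170 + 273.15 = 307.9670 K; T2 = 50.8430 + 273.15 = 323.9930 K
k1 = A * exp(-Ea/(R*T1)) = 161201.0600 * exp(-40002.6430/(8.314*307.9670)) = 0.026438 1/s
k2 = A * exp(-Ea/(R*T2)) = 161201.0600 * exp(-40002.6430/(8.314*323.9930)) = 0.0572596 1/s
k2/k1 = 0.0572596 / 0.026438 = 2.1658


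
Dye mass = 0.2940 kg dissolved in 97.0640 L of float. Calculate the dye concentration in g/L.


Formula: Conc = dye_mass(kg) / volume(L) * 1000
Substituting: Conc = 0.2940 / 97.0640 * 1000
Result: 3.0289 g/L


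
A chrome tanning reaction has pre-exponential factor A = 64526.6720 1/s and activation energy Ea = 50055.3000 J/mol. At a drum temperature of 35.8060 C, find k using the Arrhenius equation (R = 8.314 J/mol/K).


T_K = T_C + 273.15 = 35.8060 + 273.15 = 308.9560 K
exponent = -Ea / (R * T_K) = -50055.3000 / (8.314 * 308.9560) = -19.4869
k = A * exp(exponent) = 64526.6720 * exp(-19.4869) = 2.2216e-04 1/s


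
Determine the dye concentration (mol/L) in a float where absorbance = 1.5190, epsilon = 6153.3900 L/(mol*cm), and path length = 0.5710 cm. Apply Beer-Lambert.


Formula: c = A / (epsilon * l)
Substituting: c = 1.5190 / (6153.3900 * 0.5710)
Result: 4.3232e-04 mol/L


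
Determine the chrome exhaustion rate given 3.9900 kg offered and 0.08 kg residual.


Formula: Uptake = (offered - residual) / offered * 100
Substituting: Uptake = (3.9900 - 0.08) / 3.9900 * 100
Result: 97.9950 %


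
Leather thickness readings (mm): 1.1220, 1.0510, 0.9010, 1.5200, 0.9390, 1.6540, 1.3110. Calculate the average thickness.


Formula: Average = sum / n
Substituting: Average = 8.4980 / 7
Result: 1.2140 mm


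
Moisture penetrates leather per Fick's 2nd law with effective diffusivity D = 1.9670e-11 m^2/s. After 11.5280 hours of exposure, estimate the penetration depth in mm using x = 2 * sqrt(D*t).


t = 11.5280 hr * 3600 = 41500.8000 s
D * t = 1.9670e-11 * 41500.8000 = 8.1632e-07
x = 2 * sqrt(D*t) = 2 * sqrt(8.1632e-07) = 0.00180701 m = 1.8070 mm


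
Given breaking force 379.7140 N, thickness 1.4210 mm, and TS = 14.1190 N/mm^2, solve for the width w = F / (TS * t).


Formula: w = F / (TS * t)
Substituting: w = 379.7140 / (14.1190 * 1.4210)
Result: 18.9260 mm


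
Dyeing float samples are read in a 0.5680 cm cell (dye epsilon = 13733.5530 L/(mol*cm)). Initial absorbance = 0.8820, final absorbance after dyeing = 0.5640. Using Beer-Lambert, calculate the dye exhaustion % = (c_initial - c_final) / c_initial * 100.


c_initial = A_i / (epsilon * l) = 0.8820 / (13733.5530 * 0.5680) = 1.1307e-04 mol/L
c_final = A_f / (epsilon * l) = 0.5640 / (13733.5530 * 0.5680) = 7.2302e-05 mol/L
Exhaustion = (c_initial - c_final) / c_initial * 100 = (1.1307e-04 - 7.2302e-05) / 1.1307e-04 * 100 = 36.0544 %


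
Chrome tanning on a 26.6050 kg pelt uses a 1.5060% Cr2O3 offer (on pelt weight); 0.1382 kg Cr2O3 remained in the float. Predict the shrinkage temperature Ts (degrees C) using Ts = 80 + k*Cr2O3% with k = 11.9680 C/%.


Offered = pelt * offer_pct / 100 = 26.6050 * 1.5060 / 100 = 0.4007 kg
Uptake = offered - residual = 0.4007 - 0.1382 = 0.2625 kg
Cr2O3% on pelt = uptake / pelt * 100 = 0.2625 / 26.6050 * 100 = 0.9865 %
Ts = 80 + k * Cr2O3% = 80 + 11.9680 * 0.9865 = 91.8070 C


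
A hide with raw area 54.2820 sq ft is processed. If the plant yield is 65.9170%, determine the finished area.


Formula: finished = raw * yield / 100
Substituting: finished = 54.2820 * 65.9170 / 100
Result: 35.7811 sq ft


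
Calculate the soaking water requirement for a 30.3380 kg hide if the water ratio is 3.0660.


Formula: Water = hide_weight * ratio
Substituting: Water = 30.3380 * 3.0660
Result: 93.0163 kg


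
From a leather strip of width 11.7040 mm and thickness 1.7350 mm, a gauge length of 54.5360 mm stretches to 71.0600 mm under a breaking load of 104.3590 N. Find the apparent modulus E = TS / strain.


TS = F / (w * t) = 104.3590 / (11.7040 * 1.7350) = 5.1392 N/mm^2
strain = (Lf - L0) / L0 = (71.0600 - 54.5360) / 54.5360 = 0.3030
E = TS / strain = 5.1392 / 0.3030 = 16.9615 N/mm^2


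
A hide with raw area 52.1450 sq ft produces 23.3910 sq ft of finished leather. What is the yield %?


Formula: Yield = finished / raw * 100
Substituting: Yield = 23.3910 / 52.1450 * 100
Result: 44.8576 %


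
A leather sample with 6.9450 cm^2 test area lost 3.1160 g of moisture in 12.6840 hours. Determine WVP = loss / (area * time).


Formula: WVP = loss / (area * time)
Substituting: WVP = 3.1160 / (6.9450 * 12.6840)
Result: 0.0353728 g/(cm^2*hr)


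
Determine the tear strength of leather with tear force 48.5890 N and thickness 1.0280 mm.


Formula: Tear strength = force / thickness
Substituting: Tear strength = 48.5890 / 1.0280
Result: 47.2656 N/mm


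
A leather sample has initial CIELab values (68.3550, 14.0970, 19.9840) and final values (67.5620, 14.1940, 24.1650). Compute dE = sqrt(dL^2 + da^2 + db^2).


dL = -0.7930, da = 0.097, db = 4.1810
dE = sqrt((-0.7930)^2 + 0.097^2 + 4.1810^2) = 4.2566


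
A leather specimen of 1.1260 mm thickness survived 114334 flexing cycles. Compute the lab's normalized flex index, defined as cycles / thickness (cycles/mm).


Formula: Index = cycles / thickness
Substituting: Index = 114334 / 1.1260
Result: 101539.9645 cycles/mm


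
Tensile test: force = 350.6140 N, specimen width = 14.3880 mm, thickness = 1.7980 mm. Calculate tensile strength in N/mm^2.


Formula: TS = force / (width * thickness)
Substituting: TS = 350.6140 / (14.3880 * 1.7980)
Result: 13.5531 N/mm^2


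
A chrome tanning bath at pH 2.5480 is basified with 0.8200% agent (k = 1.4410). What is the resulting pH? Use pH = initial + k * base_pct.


Formula: pH_final = pH_initial + k * base_pct
Substituting: pH_final = 2.5480 + 1.4410 * 0.8200
Result: 3.7296


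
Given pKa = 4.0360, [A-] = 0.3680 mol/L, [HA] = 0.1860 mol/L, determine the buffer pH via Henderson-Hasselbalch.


ratio = [A-] / [HA] = 0.3680 / 0.1860 = 1.9785
log10(ratio) = 0.2963
pH = pKa + log10(ratio) = 4.0360 + 0.2963 = 4.3323


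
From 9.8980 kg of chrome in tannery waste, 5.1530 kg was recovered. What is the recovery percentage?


Formula: Recovery = recovered / input * 100
Substituting: Recovery = 5.1530 / 9.8980 * 100
Result: 52.0610 %


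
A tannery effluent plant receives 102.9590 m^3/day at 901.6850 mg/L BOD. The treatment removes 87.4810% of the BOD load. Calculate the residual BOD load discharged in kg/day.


Load_in = volume * conc / 1000 = 102.9590 * 901.6850 / 1000 = 92.8366 kg/day
Removed = Load_in * eff / 100 = 92.8366 * 87.4810 / 100 = 81.2144 kg/day
Load_out = Load_in - Removed = 92.8366 - 81.2144 = 11.6222 kg/day


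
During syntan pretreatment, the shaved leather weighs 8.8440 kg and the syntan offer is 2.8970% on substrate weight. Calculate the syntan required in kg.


Formula: Syntan = substrate * pct / 100
Substituting: Syntan = 8.8440 * 2.8970 / 100
Result: 0.2562 kg


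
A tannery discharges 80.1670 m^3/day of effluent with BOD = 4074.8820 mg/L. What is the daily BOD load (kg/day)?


Formula: BOD_load = volume * conc / 1000
Substituting: BOD_load = 80.1670 * 4074.8820 / 1000
Result: 326.6711 kg/day


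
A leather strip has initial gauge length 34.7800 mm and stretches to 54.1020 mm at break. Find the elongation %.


Formula: Elongation = (Lf - L0) / L0 * 100
Substituting: Elongation = (54.1020 - 34.7800) / 34.7800 * 100
Result: 55.5549 %


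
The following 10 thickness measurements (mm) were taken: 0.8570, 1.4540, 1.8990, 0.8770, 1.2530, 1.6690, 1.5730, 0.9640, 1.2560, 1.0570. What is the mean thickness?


Formula: Average = sum / n
Substituting: Average = 12.8590 / 10
Result: 1.2859 mm


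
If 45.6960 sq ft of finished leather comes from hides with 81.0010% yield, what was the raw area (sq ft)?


Formula: raw = finished * 100 / yield
Substituting: raw = 45.6960 * 100 / 81.0010
Result: 56.4141 sq ft


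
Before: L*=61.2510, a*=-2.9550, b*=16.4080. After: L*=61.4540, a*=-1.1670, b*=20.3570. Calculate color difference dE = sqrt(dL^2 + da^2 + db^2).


dL = 0.2030, da = 1.7880, db = 3.9490
dE = sqrt(0.2030^2 + 1.7880^2 + 3.9490^2) = 4.3397


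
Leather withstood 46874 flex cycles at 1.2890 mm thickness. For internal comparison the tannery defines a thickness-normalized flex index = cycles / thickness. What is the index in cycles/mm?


Formula: Index = cycles / thickness
Substituting: Index = 46874 / 1.2890
Result: 36364.6237 cycles/mm


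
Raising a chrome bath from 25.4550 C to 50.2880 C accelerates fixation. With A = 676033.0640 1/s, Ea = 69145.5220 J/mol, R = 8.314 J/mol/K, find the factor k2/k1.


T1 = 25.4550 + 273.15 = 298.6050 K; T2 = 50.2880 + 273.15 = 323.4380 K
k1 = A * exp(-Ea/(R*T1)) = 676033.0640 * exp(-69145.5220/(8.314*298.6050)) = 5.4198e-07 1/s
k2 = A * exp(-Ea/(R*T2)) = 676033.0640 * exp(-69145.5220/(8.314*323.4380)) = 4.5993e-06 1/s
k2/k1 = 4.5993e-06 / 5.4198e-07 = 8.4861


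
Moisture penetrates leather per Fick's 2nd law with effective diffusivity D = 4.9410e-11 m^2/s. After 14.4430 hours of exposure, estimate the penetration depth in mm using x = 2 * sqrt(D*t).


t = 14.4430 hr * 3600 = 51994.8000 s
D * t = 4.9410e-11 * 51994.8000 = 2.5691e-06
x = 2 * sqrt(D*t) = 2 * sqrt(2.5691e-06) = 0.00320566 m = 3.2057 mm


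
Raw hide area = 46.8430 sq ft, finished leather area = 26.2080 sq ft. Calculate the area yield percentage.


Formula: Yield = finished / raw * 100
Substituting: Yield = 26.2080 / 46.8430 * 100
Result: 55.9486 %


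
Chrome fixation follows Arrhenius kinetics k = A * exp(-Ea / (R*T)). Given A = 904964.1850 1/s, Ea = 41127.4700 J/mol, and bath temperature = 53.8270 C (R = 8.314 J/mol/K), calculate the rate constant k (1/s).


T_K = T_C + 273.15 = 53.8270 + 273.15 = 326.9770 K
exponent = -Ea / (R * T_K) = -41127.4700 / (8.314 * 326.9770) = -15.1288
k = A * exp(exponent) = 904964.1850 * exp(-15.1288) = 0.2434 1/s


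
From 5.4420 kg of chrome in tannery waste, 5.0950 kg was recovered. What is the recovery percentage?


Formula: Recovery = recovered / input * 100
Substituting: Recovery = 5.0950 / 5.4420 * 100
Result: 93.6237 %


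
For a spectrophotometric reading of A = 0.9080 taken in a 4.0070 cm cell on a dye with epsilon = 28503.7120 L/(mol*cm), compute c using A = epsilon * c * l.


Formula: c = A / (epsilon * l)
Substituting: c = 0.9080 / (28503.7120 * 4.0070)
Result: 7.9500e-06 mol/L


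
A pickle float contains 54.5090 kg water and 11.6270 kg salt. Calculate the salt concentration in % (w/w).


Formula: Conc = salt / (water + salt) * 100
Substituting: Conc = 11.6270 / (54.5090 + 11.6270) * 100
Result: 17.5804 %


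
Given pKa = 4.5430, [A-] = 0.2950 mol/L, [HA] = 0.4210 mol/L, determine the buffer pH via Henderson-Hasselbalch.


ratio = [A-] / [HA] = 0.2950 / 0.4210 = 0.7007
log10(ratio) = -0.1545
pH = pKa + log10(ratio) = 4.5430 - 0.1545 = 4.3885


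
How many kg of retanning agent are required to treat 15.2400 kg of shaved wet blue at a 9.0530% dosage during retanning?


Formula: Retan = substrate * pct / 100
Substituting: Retan = 15.2400 * 9.0530 / 100
Result: 1.3797 kg


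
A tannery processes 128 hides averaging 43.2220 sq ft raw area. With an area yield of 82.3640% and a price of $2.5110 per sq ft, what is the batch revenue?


Raw_total = N * avg_area = 128 * 43.2220 = 5532.4160 sq ft
Finished = Raw_total * yield / 100 = 5532.4160 * 82.3640 / 100 = 4556.7191 sq ft
Value = Finished * price = 4556.7191 * 2.5110 = 11441.9217 $


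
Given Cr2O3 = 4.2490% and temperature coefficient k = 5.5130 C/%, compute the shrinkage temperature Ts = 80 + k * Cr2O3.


Formula: Ts = 80 + k * Cr2O3
Substituting: Ts = 80 + 5.5130 * 4.2490
Result: 103.4247 C


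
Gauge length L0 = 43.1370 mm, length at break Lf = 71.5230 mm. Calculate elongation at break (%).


Formula: Elongation = (Lf - L0) / L0 * 100
Substituting: Elongation = (71.5230 - 43.1370) / 43.1370 * 100
Result: 65.8043 %


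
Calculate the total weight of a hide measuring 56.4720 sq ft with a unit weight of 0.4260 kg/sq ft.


Formula: Weight = area * weight_per_sqft
Substituting: Weight = 56.4720 * 0.4260
Result: 24.0571 kg


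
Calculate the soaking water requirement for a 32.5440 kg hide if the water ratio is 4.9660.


Formula: Water = hide_weight * ratio
Substituting: Water = 32.5440 * 4.9660
Result: 161.6135 kg


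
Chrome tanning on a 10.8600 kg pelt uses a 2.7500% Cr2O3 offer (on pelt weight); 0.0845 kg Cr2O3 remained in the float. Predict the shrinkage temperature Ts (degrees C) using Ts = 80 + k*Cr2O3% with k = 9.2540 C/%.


Offered = pelt * offer_pct / 100 = 10.8600 * 2.7500 / 100 = 0.2986 kg
Uptake = offered - residual = 0.2986 - 0.0845 = 0.2141 kg
Cr2O3% on pelt = uptake / pelt * 100 = 0.2141 / 10.8600 * 100 = 1.9719 %
Ts = 80 + k * Cr2O3% = 80 + 9.2540 * 1.9719 = 98.2481 C


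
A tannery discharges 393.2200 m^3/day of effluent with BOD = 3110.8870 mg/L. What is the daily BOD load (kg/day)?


Formula: BOD_load = volume * conc / 1000
Substituting: BOD_load = 393.2200 * 3110.8870 / 1000
Result: 1223.2630 kg/day


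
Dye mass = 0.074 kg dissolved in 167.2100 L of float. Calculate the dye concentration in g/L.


Formula: Conc = dye_mass(kg) / volume(L) * 1000
Substituting: Conc = 0.074 / 167.2100 * 1000
Result: 0.4426 g/L


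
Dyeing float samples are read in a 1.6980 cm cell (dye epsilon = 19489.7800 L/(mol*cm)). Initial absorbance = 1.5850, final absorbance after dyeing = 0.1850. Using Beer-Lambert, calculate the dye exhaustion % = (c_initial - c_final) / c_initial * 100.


c_initial = A_i / (epsilon * l) = 1.5850 / (19489.7800 * 1.6980) = 4.7894e-05 mol/L
c_final = A_f / (epsilon * l) = 0.1850 / (19489.7800 * 1.6980) = 5.5902e-06 mol/L
Exhaustion = (c_initial - c_final) / c_initial * 100 = (4.7894e-05 - 5.5902e-06) / 4.7894e-05 * 100 = 88.3281 %


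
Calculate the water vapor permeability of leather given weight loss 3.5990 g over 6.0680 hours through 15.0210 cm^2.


Formula: WVP = loss / (area * time)
Substituting: WVP = 3.5990 / (15.0210 * 6.0680)
Result: 0.0394855 g/(cm^2*hr)


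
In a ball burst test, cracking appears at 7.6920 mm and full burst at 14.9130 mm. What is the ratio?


Formula: Ratio = crack / burst
Substituting: Ratio = 7.6920 / 14.9130
Result: 0.5158


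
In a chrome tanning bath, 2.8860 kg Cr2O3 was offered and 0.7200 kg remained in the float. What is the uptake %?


Formula: Uptake = (offered - residual) / offered * 100
Substituting: Uptake = (2.8860 - 0.7200) / 2.8860 * 100
Result: 75.0520 %


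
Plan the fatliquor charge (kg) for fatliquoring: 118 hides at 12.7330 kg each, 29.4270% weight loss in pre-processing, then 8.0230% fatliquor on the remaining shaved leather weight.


Total_raw = N * avg_wt = 118 * 12.7330 = 1502.4940 kg
Substrate = Total_raw * (1 - loss/100) = 1502.4940 * (1 - 29.4270/100) = 1060.3551 kg
Fat = Substrate * pct / 100 = 1060.3551 * 8.0230 / 100 = 85.0723 kg


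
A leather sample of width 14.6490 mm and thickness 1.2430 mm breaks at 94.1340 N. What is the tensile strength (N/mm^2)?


Formula: TS = force / (width * thickness)
Substituting: TS = 94.1340 / (14.6490 * 1.2430)
Result: 5.1697 N/mm^2


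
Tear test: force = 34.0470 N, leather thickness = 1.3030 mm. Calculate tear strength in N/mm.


Formula: Tear strength = force / thickness
Substituting: Tear strength = 34.0470 / 1.3030
Result: 26.1297 N/mm


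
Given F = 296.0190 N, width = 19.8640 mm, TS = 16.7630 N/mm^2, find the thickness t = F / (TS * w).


Formula: t = F / (TS * w)
Substituting: t = 296.0190 / (16.7630 * 19.8640)
Result: 0.8890 mm


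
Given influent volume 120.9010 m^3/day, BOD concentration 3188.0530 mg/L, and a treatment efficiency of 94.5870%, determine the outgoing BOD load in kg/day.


Load_in = volume * conc / 1000 = 120.9010 * 3188.0530 / 1000 = 385.4388 kg/day
Removed = Load_in * eff / 100 = 385.4388 * 94.5870 / 100 = 364.5750 kg/day
Load_out = Load_in - Removed = 385.4388 - 364.5750 = 20.8638 kg/day


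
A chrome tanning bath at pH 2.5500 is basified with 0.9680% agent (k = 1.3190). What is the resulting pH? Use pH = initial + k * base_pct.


Formula: pH_final = pH_initial + k * base_pct
Substituting: pH_final = 2.5500 + 1.3190 * 0.9680
Result: 3.8268


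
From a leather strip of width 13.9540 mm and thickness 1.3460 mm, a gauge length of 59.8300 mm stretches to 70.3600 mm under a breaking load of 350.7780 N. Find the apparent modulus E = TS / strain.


TS = F / (w * t) = 350.7780 / (13.9540 * 1.3460) = 18.6762 N/mm^2
strain = (Lf - L0) / L0 = (70.3600 - 59.8300) / 59.8300 = 0.1760
E = TS / strain = 18.6762 / 0.1760 = 106.1156 N/mm^2


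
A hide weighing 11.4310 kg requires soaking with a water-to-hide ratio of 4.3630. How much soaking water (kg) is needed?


Formula: Water = hide_weight * ratio
Substituting: Water = 11.4310 * 4.3630
Result: 49.8735 kg


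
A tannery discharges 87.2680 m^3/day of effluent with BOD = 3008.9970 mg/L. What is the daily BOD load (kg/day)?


Formula: BOD_load = volume * conc / 1000
Substituting: BOD_load = 87.2680 * 3008.9970 / 1000
Result: 262.5892 kg/day


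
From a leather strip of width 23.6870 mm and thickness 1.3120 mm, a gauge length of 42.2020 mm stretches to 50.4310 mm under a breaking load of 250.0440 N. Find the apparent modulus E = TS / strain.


TS = F / (w * t) = 250.0440 / (23.6870 * 1.3120) = 8.0459 N/mm^2
strain = (Lf - L0) / L0 = (50.4310 - 42.2020) / 42.2020 = 0.1950
E = TS / strain = 8.0459 / 0.1950 = 41.2628 N/mm^2
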